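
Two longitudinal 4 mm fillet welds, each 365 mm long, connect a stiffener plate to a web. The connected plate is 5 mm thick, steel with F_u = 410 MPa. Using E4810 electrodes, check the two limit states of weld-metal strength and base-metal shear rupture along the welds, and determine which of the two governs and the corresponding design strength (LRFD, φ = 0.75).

φR_n ≈ 446 kN (weld metal governs)

E48XX → F_EXX = 480 MPa.
t_e = 0.707 × 4 = 2.828 mm; L = 730 mm.
Weld metal: φR_n = 0.75 × 0.6 × 480 × 2.828 × 730 × 10⁻³ = 445.9 kN.
Base metal (shear rupture): φR_n = 0.75 × 0.6 × 410 × 5 × 730 × 10⁻³ = 673.4 kN.
Governing: weld metal.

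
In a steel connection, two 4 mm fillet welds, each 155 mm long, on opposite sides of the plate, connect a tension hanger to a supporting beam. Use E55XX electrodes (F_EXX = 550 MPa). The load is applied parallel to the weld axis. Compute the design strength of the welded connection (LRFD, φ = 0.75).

Effective throat t_e = 0.707 × 4 = 2.828 mm.
Total length L = 310 mm; A_we = 2.828 × 310 = 876.7 mm².
F_nw = 0.6 F_EXX = 0.6 × 550 = 330 MPa.
φR_n = 0.75 × 330 × 876.7 × 10⁻³ = 217 kN.

φR_n ≈ 217 kN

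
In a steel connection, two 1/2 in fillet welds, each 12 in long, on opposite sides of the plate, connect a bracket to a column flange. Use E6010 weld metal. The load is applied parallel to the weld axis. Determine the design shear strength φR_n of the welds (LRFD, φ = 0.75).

E60XX → F_EXX = 60 ksi.
Effective throat t_e = 0.707 × 0.5 = 0.3535 in.
Total length L = 24 in; A_we = 0.3535 × 24 = 8.484 in².
F_nw = 0.6 F_EXX = 0.6 × 60 = 36 ksi.
φR_n = 0.75 × 36 × 8.484 = 229.1 kip.

φR_n ≈ 229 kip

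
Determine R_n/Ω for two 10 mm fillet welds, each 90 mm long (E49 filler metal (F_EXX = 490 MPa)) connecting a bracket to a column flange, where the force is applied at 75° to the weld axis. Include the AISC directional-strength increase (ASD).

t_e = 0.707 × 10 = 7.07 mm; A_we = 7.07 × 180 = 1273 mm².
Directional factor: 1.0 + 0.5 sin^1.5(75°) = 1.475.
F_nw = 0.6 × 490 × 1.475 = 433.6 MPa.
R_n/Ω = (433.6 × 1273) / 2.0 × 10⁻³ = 275.9 kN.

R_n/Ω ≈ 276 kN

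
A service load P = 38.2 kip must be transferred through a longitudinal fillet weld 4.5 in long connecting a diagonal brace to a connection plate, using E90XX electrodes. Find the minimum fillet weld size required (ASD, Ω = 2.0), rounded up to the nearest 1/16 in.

E90XX → F_EXX = 90 ksi.
Total weld length L = 4.5 in.
Required throat t_e = P × Ω / (0.6 F_EXX × L) = 38.2 × 2.0 / (0.6 × 90 × 4.5) = 0.3144 in.
Required leg w = t_e / 0.707 = 0.4447 in → use 1/2 in.

w = 1/2 in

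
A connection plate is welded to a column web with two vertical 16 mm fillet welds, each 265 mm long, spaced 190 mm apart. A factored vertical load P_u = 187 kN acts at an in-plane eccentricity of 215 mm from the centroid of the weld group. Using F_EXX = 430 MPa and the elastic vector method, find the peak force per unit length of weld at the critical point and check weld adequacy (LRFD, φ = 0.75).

f_max ≈ 1080 N/mm; adequate

Total weld length L_w = 530 mm. Treat welds as unit-width lines.
Polar moment about centroid: J = 2[d³/12 + d(b/2)²] = 2[265³/12 + 265×95²] = 7885000 mm³.
Direct shear f_v = P/L_w = 187×10³ / 530 = 352.8 N/mm (vertical).
Torsion M = P·e = 187×10³ × 215 = 40205000 N·mm.
Critical point at (x, y) = (95, 132.5) from centroid. f_tx = M·y/J = 675.6 N/mm; f_ty = M·x/J = 484.4 N/mm.
Resultant f_max = √[f_tx² + (f_v + f_ty)²] = √[675.6² + (352.8 + 484.4)²] = 1076 N/mm.
Capacity per unit length: φr_n = 0.75 × 0.6 × 430 × (0.707 × 16) = 2189 N/mm.
1076 ≤ 2189 → adequate.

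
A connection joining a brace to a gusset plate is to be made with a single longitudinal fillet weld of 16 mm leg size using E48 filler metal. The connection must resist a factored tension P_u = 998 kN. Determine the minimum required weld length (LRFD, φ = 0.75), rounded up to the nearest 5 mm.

L = 410 mm

E48XX → F_EXX = 480 MPa.
Throat t_e = 0.707 × 16 = 11.31 mm.
φr_n = 0.75 × 0.6 × 480 × 11.31 × 10⁻³ = 2.443 kN/mm.
L_req = P_u / φr_n = 998 / 2.443 = 408.4 mm total.
Round up → use L = 410 mm.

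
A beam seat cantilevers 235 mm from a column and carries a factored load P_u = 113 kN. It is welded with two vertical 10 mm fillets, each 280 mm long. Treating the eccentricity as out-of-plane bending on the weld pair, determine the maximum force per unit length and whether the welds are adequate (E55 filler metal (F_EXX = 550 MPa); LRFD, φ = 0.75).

f_max ≈ 1040 N/mm; adequate

L_w = 2 × 280 = 560 mm; section modulus (unit throat) S = 2 × L²/6 = 26130 mm².
Direct shear f_v = P/L_w = 113×10³/560 = 201.8 N/mm.
Moment M = P × e = 113×10³ × 235 = 26555000 N·mm; bending f_b = M/S = 1016 N/mm.
f_max = √(f_v² + f_b²) = √(201.8² + 1016²) = 1036 N/mm.
φr_n = 0.75 × 0.6 × 550 × (0.707 × 10) = 1750 N/mm → adequate.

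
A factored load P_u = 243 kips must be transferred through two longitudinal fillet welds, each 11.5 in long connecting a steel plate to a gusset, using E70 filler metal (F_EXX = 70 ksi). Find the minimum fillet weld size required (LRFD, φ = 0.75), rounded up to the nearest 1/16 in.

Total weld length L = 23 in.
Required throat t_e = P_u / (φ × 0.6 F_EXX × L) = 243 / (0.75 × 0.6 × 70 × 23) = 0.3354 in.
Required leg w = t_e / 0.707 = 0.4744 in → use 1/2 in.

w = 1/2 in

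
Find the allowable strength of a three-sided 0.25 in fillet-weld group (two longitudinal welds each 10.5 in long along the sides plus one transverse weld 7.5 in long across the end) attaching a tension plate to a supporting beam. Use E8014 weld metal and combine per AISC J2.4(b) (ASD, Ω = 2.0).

R_n/Ω ≈ 123 kip

E80XX → F_EXX = 80 ksi.
t_e = 0.707 × 0.25 = 0.1767 in.
R_nwl = 0.6 × 80 × 0.1767 × 21 = 178.2 kip (longitudinal, 2 welds).
R_nwt = 0.6 × 80 × 0.1767 × 7.5 = 63.63 kip (transverse, base value).
(i) R_nwl + R_nwt = 241.8 kip; (ii) 0.85 R_nwl + 1.5 R_nwt = 246.9 kip.
R_n = max = 246.9 kip [governs: (ii)]; R_n/Ω = 123.4 kip.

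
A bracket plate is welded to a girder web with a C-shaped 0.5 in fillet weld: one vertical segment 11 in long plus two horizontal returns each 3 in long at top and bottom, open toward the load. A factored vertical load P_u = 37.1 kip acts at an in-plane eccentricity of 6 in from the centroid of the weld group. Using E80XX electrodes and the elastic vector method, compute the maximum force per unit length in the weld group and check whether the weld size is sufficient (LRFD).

E80XX → F_EXX = 80 ksi.
Total weld length L_w = 17 in. Treat welds as unit-width lines.
Centroid: x̄ = 2×3×1.5 / 17 = 0.5294 in from the vertical weld.
Polar moment about centroid: J = I_x + I_y = [11³/12 + 2×3×5.5²] + [11×0.5294² + 2(3³/12 + 3×0.9706²)] = 305.7 in³.
Direct shear f_v = P/L_w = 37.1 / 17 = 2.182 kip/in (vertical).
Torsion M = P·e = 37.1 × 6 = 222.6 kip·in.
Critical point at (x, y) = (2.471, 5.5) from centroid. f_tx = M·y/J = 4.006 kip/in; f_ty = M·x/J = 1.799 kip/in.
Resultant f_max = √[f_tx² + (f_v + f_ty)²] = √[4.006² + (2.182 + 1.799)²] = 5.648 kip/in.
Capacity per unit length: φr_n = 0.75 × 0.6 × 80 × (0.707 × 0.5) = 12.73 kip/in.
5.648 ≤ 12.73 → adequate.

f_max ≈ 5.65 kip/in; adequate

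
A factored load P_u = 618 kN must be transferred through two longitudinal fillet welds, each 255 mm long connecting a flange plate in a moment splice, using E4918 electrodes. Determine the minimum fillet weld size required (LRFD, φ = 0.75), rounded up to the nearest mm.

w = 8 mm

E49XX → F_EXX = 490 MPa.
Total weld length L = 510 mm.
Required throat t_e = P_u / (φ × 0.6 F_EXX × L) = 618 / (0.75 × 0.6 × 490 × 510 × 10⁻³) = 5.496 mm.
Required leg w = t_e / 0.707 = 7.773 mm → use 8 mm.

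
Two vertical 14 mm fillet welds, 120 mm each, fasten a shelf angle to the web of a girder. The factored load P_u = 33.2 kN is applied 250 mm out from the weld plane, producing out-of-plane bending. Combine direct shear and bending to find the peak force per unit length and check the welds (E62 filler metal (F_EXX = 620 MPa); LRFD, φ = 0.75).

f_max ≈ 1730 N/mm; adequate

L_w = 2 × 120 = 240 mm; section modulus (unit throat) S = 2 × L²/6 = 4800 mm².
Direct shear f_v = P/L_w = 33.2×10³/240 = 138.3 N/mm.
Moment M = P × e = 33.2×10³ × 250 = 8300000 N·mm; bending f_b = M/S = 1729 N/mm.
f_max = √(f_v² + f_b²) = √(138.3² + 1729²) = 1735 N/mm.
φr_n = 0.75 × 0.6 × 620 × (0.707 × 14) = 2762 N/mm → adequate.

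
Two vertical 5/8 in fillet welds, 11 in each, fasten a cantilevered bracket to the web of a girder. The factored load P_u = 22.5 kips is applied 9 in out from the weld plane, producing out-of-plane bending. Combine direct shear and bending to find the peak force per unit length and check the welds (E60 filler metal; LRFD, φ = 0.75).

E60XX → F_EXX = 60 ksi.
L_w = 2 × 11 = 22 in; section modulus (unit throat) S = 2 × L²/6 = 40.33 in².
Direct shear f_v = P/L_w = 22.5/22 = 1.023 kip/in.
Moment M = P × e = 22.5 × 9 = 202.5 kip·in; bending f_b = M/S = 5.021 kip/in.
f_max = √(f_v² + f_b²) = √(1.023² + 5.021²) = 5.124 kip/in.
φr_n = 0.75 × 0.6 × 60 × (0.707 × 0.625) = 11.93 kip/in → adequate.

f_max ≈ 5.12 kip/in; adequate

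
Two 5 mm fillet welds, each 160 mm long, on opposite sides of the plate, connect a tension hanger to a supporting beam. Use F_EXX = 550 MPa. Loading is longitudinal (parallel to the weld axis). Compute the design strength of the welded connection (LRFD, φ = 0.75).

Effective throat t_e = 0.707 × 5 = 3.535 mm.
Total length L = 320 mm; A_we = 3.535 × 320 = 1131 mm².
F_nw = 0.6 F_EXX = 0.6 × 550 = 330 MPa.
φR_n = 0.75 × 330 × 1131 × 10⁻³ = 280 kN.

φR_n ≈ 280 kN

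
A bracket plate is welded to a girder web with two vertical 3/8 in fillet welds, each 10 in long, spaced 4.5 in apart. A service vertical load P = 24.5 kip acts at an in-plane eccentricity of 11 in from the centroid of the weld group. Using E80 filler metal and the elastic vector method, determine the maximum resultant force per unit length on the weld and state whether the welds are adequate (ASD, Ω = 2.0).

f_max ≈ 6.12 kip/in; adequate

E80XX → F_EXX = 80 ksi.
Total weld length L_w = 20 in. Treat welds as unit-width lines.
Polar moment about centroid: J = 2[d³/12 + d(b/2)²] = 2[10³/12 + 10×2.25²] = 267.9 in³.
Direct shear f_v = P/L_w = 24.5 / 20 = 1.225 kip/in (vertical).
Torsion M = P·e = 24.5 × 11 = 269.5 kip·in.
Critical point at (x, y) = (2.25, 5) from centroid. f_tx = M·y/J = 5.03 kip/in; f_ty = M·x/J = 2.263 kip/in.
Resultant f_max = √[f_tx² + (f_v + f_ty)²] = √[5.03² + (1.225 + 2.263)²] = 6.121 kip/in.
Capacity per unit length: r_n/Ω = (1/2.0) × 0.6 × 80 × (0.707 × 0.375) = 6.363 kip/in.
6.121 ≤ 6.363 → adequate.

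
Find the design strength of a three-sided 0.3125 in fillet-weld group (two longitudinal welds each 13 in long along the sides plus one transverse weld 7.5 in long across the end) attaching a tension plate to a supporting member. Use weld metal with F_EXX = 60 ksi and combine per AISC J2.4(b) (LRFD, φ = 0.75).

t_e = 0.707 × 0.3125 = 0.2209 in.
R_nwl = 0.6 × 60 × 0.2209 × 26 = 206.8 kip (longitudinal, 2 welds).
R_nwt = 0.6 × 60 × 0.2209 × 7.5 = 59.65 kip (transverse, base value).
(i) R_nwl + R_nwt = 266.5 kip; (ii) 0.85 R_nwl + 1.5 R_nwt = 265.3 kip.
R_n = max = 266.5 kip [governs: (i)]; φR_n = 199.8 kip.

φR_n ≈ 200 kip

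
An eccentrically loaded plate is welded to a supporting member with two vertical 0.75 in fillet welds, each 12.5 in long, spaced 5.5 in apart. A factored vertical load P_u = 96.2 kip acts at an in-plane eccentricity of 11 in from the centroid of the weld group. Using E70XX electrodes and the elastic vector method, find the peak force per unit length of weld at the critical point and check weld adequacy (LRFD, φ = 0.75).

E70XX → F_EXX = 70 ksi.
Total weld length L_w = 25 in. Treat welds as unit-width lines.
Polar moment about centroid: J = 2[d³/12 + d(b/2)²] = 2[12.5³/12 + 12.5×2.75²] = 514.6 in³.
Direct shear f_v = P/L_w = 96.2 / 25 = 3.848 kip/in (vertical).
Torsion M = P·e = 96.2 × 11 = 1058.2 kip·in.
Critical point at (x, y) = (2.75, 6.25) from centroid. f_tx = M·y/J = 12.85 kip/in; f_ty = M·x/J = 5.655 kip/in.
Resultant f_max = √[f_tx² + (f_v + f_ty)²] = √[12.85² + (3.848 + 5.655)²] = 15.98 kip/in.
Capacity per unit length: φr_n = 0.75 × 0.6 × 70 × (0.707 × 0.75) = 16.7 kip/in.
15.98 ≤ 16.7 → adequate.

f_max ≈ 16 kip/in; adequate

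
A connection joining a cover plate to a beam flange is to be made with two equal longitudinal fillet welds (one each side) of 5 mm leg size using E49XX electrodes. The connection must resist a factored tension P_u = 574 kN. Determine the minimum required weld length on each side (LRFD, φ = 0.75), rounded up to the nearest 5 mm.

L = 370 mm on each side

E49XX → F_EXX = 490 MPa.
Throat t_e = 0.707 × 5 = 3.535 mm.
φr_n = 0.75 × 0.6 × 490 × 3.535 × 10⁻³ = 0.7795 kN/mm.
L_req = P_u / φr_n = 574 / 0.7795 = 736.4 mm total.
Per side: 736.4 / 2 = 368.2 mm.
Round up → use L = 370 mm on each side.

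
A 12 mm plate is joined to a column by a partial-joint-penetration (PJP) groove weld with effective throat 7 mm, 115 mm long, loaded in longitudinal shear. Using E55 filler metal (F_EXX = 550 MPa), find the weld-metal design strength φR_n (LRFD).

φR_n ≈ 199 kN

Effective throat (given) t_e = 7 mm.
A_we = 7 × 115 = 805 mm².
F_nw = 0.6 F_EXX = 330 MPa.
φR_n = 0.75 × 330 × 805 × 10⁻³ = 199.2 kN.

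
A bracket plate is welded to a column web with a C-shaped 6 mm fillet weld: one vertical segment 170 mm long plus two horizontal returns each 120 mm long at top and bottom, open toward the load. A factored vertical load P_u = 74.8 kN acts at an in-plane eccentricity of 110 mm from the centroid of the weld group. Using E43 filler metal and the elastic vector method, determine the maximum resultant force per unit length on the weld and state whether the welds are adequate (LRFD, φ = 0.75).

E43XX → F_EXX = 430 MPa.
Total weld length L_w = 410 mm. Treat welds as unit-width lines.
Centroid: x̄ = 2×120×60 / 410 = 35.12 mm from the vertical weld.
Polar moment about centroid: J = I_x + I_y = [170³/12 + 2×120×85²] + [170×35.12² + 2(120³/12 + 120×24.88²)] = 2790000 mm³.
Direct shear f_v = P/L_w = 74.8×10³ / 410 = 182.4 N/mm (vertical).
Torsion M = P·e = 74.8×10³ × 110 = 8228000 N·mm.
Critical point at (x, y) = (84.88, 85) from centroid. f_tx = M·y/J = 250.7 N/mm; f_ty = M·x/J = 250.3 N/mm.
Resultant f_max = √[f_tx² + (f_v + f_ty)²] = √[250.7² + (182.4 + 250.3)²] = 500.2 N/mm.
Capacity per unit length: φr_n = 0.75 × 0.6 × 430 × (0.707 × 6) = 820.8 N/mm.
500.2 ≤ 820.8 → adequate.

f_max ≈ 500 N/mm; adequate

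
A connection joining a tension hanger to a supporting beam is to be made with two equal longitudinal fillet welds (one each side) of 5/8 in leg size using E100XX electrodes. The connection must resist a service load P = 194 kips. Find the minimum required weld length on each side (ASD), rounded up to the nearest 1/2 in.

L = 7.5 in on each side

E100XX → F_EXX = 100 ksi.
Throat t_e = 0.707 × 0.625 = 0.4419 in.
r_n/Ω = (0.6 × 100 × 0.4419) / 2.0 = 13.26 kip/in.
L_req = P / (r_n/Ω) = 194 / 13.26 = 14.63 in total.
Per side: 14.63 / 2 = 7.317 in.
Round up → use L = 7.5 in on each side.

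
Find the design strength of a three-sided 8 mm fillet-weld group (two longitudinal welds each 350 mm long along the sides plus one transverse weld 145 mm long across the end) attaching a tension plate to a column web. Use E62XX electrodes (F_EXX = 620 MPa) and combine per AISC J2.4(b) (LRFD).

φR_n ≈ 1330 kN

t_e = 0.707 × 8 = 5.656 mm.
R_nwl = 0.6 × 620 × 5.656 × 700 × 10⁻³ = 1473 kN (longitudinal, 2 welds).
R_nwt = 0.6 × 620 × 5.656 × 145 × 10⁻³ = 305.1 kN (transverse, base value).
(i) R_nwl + R_nwt = 1778 kN; (ii) 0.85 R_nwl + 1.5 R_nwt = 1710 kN.
R_n = max = 1778 kN [governs: (i)]; φR_n = 1333 kN.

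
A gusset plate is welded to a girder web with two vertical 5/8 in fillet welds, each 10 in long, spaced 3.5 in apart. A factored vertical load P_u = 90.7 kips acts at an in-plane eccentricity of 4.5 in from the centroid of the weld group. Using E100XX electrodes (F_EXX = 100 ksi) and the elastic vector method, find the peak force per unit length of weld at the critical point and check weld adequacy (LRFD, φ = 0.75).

f_max ≈ 11.8 kip/in; adequate

Total weld length L_w = 20 in. Treat welds as unit-width lines.
Polar moment about centroid: J = 2[d³/12 + d(b/2)²] = 2[10³/12 + 10×1.75²] = 227.9 in³.
Direct shear f_v = P/L_w = 90.7 / 20 = 4.535 kip/in (vertical).
Torsion M = P·e = 90.7 × 4.5 = 408.15 kip·in.
Critical point at (x, y) = (1.75, 5) from centroid. f_tx = M·y/J = 8.954 kip/in; f_ty = M·x/J = 3.134 kip/in.
Resultant f_max = √[f_tx² + (f_v + f_ty)²] = √[8.954² + (4.535 + 3.134)²] = 11.79 kip/in.
Capacity per unit length: φr_n = 0.75 × 0.6 × 100 × (0.707 × 0.625) = 19.88 kip/in.
11.79 ≤ 19.88 → adequate.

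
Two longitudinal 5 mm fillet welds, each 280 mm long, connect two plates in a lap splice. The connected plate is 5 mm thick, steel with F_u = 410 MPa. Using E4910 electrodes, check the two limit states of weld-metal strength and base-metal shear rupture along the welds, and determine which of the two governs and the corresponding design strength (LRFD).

φR_n ≈ 437 kN (weld metal governs)

E49XX → F_EXX = 490 MPa.
t_e = 0.707 × 5 = 3.535 mm; L = 560 mm.
Weld metal: φR_n = 0.75 × 0.6 × 490 × 3.535 × 560 × 10⁻³ = 436.5 kN.
Base metal (shear rupture): φR_n = 0.75 × 0.6 × 410 × 5 × 560 × 10⁻³ = 516.6 kN.
Governing: weld metal.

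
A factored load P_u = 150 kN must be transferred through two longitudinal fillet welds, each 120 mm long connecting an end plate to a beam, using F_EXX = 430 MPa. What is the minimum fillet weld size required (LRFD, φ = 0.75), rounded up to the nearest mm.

w = 5 mm

Total weld length L = 240 mm.
Required throat t_e = P_u / (φ × 0.6 F_EXX × L) = 150 / (0.75 × 0.6 × 430 × 240 × 10⁻³) = 3.23 mm.
Required leg w = t_e / 0.707 = 4.569 mm → use 5 mm.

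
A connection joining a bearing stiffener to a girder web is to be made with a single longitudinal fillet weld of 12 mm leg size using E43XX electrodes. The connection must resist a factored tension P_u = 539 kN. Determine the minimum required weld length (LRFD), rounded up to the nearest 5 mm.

E43XX → F_EXX = 430 MPa.
Throat t_e = 0.707 × 12 = 8.484 mm.
φr_n = 0.75 × 0.6 × 430 × 8.484 × 10⁻³ = 1.642 kN/mm.
L_req = P_u / φr_n = 539 / 1.642 = 328.3 mm total.
Round up → use L = 330 mm.

L = 330 mm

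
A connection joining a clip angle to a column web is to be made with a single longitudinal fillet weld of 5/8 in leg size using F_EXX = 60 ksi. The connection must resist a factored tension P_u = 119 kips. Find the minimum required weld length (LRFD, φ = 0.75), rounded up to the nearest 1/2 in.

Throat t_e = 0.707 × 0.625 = 0.4419 in.
φr_n = 0.75 × 0.6 × 60 × 0.4419 = 11.93 kips/in.
L_req = P_u / φr_n = 119 / 11.93 = 9.974 in total.
Round up → use L = 10 in.

L = 10 in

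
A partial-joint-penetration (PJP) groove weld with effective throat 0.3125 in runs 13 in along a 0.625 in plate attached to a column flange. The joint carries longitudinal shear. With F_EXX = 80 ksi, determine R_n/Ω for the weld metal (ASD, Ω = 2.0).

R_n/Ω ≈ 97.5 kips

Effective throat (given) t_e = 0.3125 in.
A_we = 0.3125 × 13 = 4.062 in².
F_nw = 0.6 F_EXX = 48 ksi.
R_n/Ω = (48 × 4.062) / 2.0 = 97.5 kips.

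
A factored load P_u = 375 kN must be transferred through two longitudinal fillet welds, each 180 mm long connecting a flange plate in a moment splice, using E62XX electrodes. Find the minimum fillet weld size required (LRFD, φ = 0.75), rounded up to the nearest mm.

w = 6 mm

E62XX → F_EXX = 620 MPa.
Total weld length L = 360 mm.
Required throat t_e = P_u / (φ × 0.6 F_EXX × L) = 375 / (0.75 × 0.6 × 620 × 360 × 10⁻³) = 3.734 mm.
Required leg w = t_e / 0.707 = 5.281 mm → use 6 mm.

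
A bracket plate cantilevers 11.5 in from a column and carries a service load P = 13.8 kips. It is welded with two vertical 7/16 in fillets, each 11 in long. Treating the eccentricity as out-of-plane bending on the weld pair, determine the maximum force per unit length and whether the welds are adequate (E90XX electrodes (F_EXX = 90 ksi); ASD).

L_w = 2 × 11 = 22 in; section modulus (unit throat) S = 2 × L²/6 = 40.33 in².
Direct shear f_v = P/L_w = 13.8/22 = 0.6273 kip/in.
Moment M = P × e = 13.8 × 11.5 = 158.7 kip·in; bending f_b = M/S = 3.935 kip/in.
f_max = √(f_v² + f_b²) = √(0.6273² + 3.935²) = 3.984 kip/in.
r_n/Ω = (1/2.0) × 0.6 × 90 × (0.707 × 0.4375) = 8.351 kip/in → adequate.

f_max ≈ 3.98 kip/in; adequate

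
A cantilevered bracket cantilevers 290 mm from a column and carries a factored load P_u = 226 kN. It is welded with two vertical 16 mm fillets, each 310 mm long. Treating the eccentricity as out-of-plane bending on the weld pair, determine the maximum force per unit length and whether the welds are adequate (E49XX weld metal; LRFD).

f_max ≈ 2080 N/mm; adequate

E49XX → F_EXX = 490 MPa.
L_w = 2 × 310 = 620 mm; section modulus (unit throat) S = 2 × L²/6 = 32030 mm².
Direct shear f_v = P/L_w = 226×10³/620 = 364.5 N/mm.
Moment M = P × e = 226×10³ × 290 = 65540000 N·mm; bending f_b = M/S = 2046 N/mm.
f_max = √(f_v² + f_b²) = √(364.5² + 2046²) = 2078 N/mm.
φr_n = 0.75 × 0.6 × 490 × (0.707 × 16) = 2494 N/mm → adequate.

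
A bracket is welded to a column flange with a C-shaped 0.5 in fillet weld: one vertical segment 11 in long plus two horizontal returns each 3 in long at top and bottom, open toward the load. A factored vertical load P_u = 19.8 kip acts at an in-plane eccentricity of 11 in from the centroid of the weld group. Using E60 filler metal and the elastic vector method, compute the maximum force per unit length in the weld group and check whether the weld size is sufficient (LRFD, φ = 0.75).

E60XX → F_EXX = 60 ksi.
Total weld length L_w = 17 in. Treat welds as unit-width lines.
Centroid: x̄ = 2×3×1.5 / 17 = 0.5294 in from the vertical weld.
Polar moment about centroid: J = I_x + I_y = [11³/12 + 2×3×5.5²] + [11×0.5294² + 2(3³/12 + 3×0.9706²)] = 305.7 in³.
Direct shear f_v = P/L_w = 19.8 / 17 = 1.165 kip/in (vertical).
Torsion M = P·e = 19.8 × 11 = 217.8 kip·in.
Critical point at (x, y) = (2.471, 5.5) from centroid. f_tx = M·y/J = 3.919 kip/in; f_ty = M·x/J = 1.76 kip/in.
Resultant f_max = √[f_tx² + (f_v + f_ty)²] = √[3.919² + (1.165 + 1.76)²] = 4.89 kip/in.
Capacity per unit length: φr_n = 0.75 × 0.6 × 60 × (0.707 × 0.5) = 9.544 kip/in.
4.89 ≤ 9.544 → adequate.

f_max ≈ 4.89 kip/in; adequate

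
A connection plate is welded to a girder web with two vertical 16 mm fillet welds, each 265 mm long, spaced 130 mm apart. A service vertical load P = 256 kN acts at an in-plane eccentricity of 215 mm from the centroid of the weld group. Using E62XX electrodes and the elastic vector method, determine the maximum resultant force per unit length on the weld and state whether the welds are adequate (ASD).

f_max ≈ 1790 N/mm; adequate

E62XX → F_EXX = 620 MPa.
Total weld length L_w = 530 mm. Treat welds as unit-width lines.
Polar moment about centroid: J = 2[d³/12 + d(b/2)²] = 2[265³/12 + 265×65²] = 5341000 mm³.
Direct shear f_v = P/L_w = 256×10³ / 530 = 483 N/mm (vertical).
Torsion M = P·e = 256×10³ × 215 = 55040000 N·mm.
Critical point at (x, y) = (65, 132.5) from centroid. f_tx = M·y/J = 1365 N/mm; f_ty = M·x/J = 669.9 N/mm.
Resultant f_max = √[f_tx² + (f_v + f_ty)²] = √[1365² + (483 + 669.9)²] = 1787 N/mm.
Capacity per unit length: r_n/Ω = (1/2.0) × 0.6 × 620 × (0.707 × 16) = 2104 N/mm.
1787 ≤ 2104 → adequate.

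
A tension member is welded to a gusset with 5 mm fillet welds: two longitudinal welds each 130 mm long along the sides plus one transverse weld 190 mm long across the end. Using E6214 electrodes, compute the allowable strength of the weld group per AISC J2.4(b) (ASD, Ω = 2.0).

E62XX → F_EXX = 620 MPa.
t_e = 0.707 × 5 = 3.535 mm.
R_nwl = 0.6 × 620 × 3.535 × 260 × 10⁻³ = 341.9 kN (longitudinal, 2 welds).
R_nwt = 0.6 × 620 × 3.535 × 190 × 10⁻³ = 249.9 kN (transverse, base value).
(i) R_nwl + R_nwt = 591.8 kN; (ii) 0.85 R_nwl + 1.5 R_nwt = 665.4 kN.
R_n = max = 665.4 kN [governs: (ii)]; R_n/Ω = 332.7 kN.

R_n/Ω ≈ 333 kN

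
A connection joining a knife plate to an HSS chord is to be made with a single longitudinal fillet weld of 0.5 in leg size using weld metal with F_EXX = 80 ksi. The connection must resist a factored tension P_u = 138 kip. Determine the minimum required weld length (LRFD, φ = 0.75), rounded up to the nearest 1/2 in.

L = 11 in

Throat t_e = 0.707 × 0.5 = 0.3535 in.
φr_n = 0.75 × 0.6 × 80 × 0.3535 = 12.73 kip/in.
L_req = P_u / φr_n = 138 / 12.73 = 10.84 in total.
Round up → use L = 11 in.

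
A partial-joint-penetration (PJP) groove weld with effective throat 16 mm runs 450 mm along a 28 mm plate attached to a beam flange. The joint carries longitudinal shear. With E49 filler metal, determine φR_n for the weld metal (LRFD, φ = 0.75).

E49XX → F_EXX = 490 MPa.
Effective throat (given) t_e = 16 mm.
A_we = 16 × 450 = 7200 mm².
F_nw = 0.6 F_EXX = 294 MPa.
φR_n = 0.75 × 294 × 7200 × 10⁻³ = 1588 kN.

φR_n ≈ 1590 kN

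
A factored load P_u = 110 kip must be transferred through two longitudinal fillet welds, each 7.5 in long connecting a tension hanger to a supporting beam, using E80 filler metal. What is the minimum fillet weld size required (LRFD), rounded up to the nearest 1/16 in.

E80XX → F_EXX = 80 ksi.
Total weld length L = 15 in.
Required throat t_e = P_u / (φ × 0.6 F_EXX × L) = 110 / (0.75 × 0.6 × 80 × 15) = 0.2037 in.
Required leg w = t_e / 0.707 = 0.2881 in → use 5/16 in.

w = 5/16 in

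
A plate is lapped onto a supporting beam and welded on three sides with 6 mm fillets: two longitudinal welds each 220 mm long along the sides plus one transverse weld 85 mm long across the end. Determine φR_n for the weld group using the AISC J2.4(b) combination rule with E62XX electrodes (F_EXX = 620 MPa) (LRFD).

t_e = 0.707 × 6 = 4.242 mm.
R_nwl = 0.6 × 620 × 4.242 × 440 × 10⁻³ = 694.3 kN (longitudinal, 2 welds).
R_nwt = 0.6 × 620 × 4.242 × 85 × 10⁻³ = 134.1 kN (transverse, base value).
(i) R_nwl + R_nwt = 828.5 kN; (ii) 0.85 R_nwl + 1.5 R_nwt = 791.4 kN.
R_n = max = 828.5 kN [governs: (i)]; φR_n = 621.3 kN.

φR_n ≈ 621 kN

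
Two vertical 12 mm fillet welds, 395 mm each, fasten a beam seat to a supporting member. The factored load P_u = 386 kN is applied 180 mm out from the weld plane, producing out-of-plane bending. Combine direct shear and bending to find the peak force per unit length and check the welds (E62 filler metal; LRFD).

f_max ≈ 1420 N/mm; adequate

E62XX → F_EXX = 620 MPa.
L_w = 2 × 395 = 790 mm; section modulus (unit throat) S = 2 × L²/6 = 52010 mm².
Direct shear f_v = P/L_w = 386×10³/790 = 488.6 N/mm.
Moment M = P × e = 386×10³ × 180 = 69480000 N·mm; bending f_b = M/S = 1336 N/mm.
f_max = √(f_v² + f_b²) = √(488.6² + 1336²) = 1422 N/mm.
φr_n = 0.75 × 0.6 × 620 × (0.707 × 12) = 2367 N/mm → adequate.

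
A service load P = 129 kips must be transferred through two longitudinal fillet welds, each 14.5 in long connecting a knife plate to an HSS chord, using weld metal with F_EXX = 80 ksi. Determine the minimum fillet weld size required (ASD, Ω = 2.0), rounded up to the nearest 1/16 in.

w = 5/16 in

Total weld length L = 29 in.
Required throat t_e = P × Ω / (0.6 F_EXX × L) = 129 × 2.0 / (0.6 × 80 × 29) = 0.1853 in.
Required leg w = t_e / 0.707 = 0.2622 in → use 5/16 in.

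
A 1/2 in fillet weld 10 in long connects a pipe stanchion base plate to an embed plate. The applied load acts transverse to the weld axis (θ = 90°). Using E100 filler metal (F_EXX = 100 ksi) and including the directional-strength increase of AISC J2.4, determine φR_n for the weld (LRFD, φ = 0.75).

t_e = 0.707 × 0.5 = 0.3535 in; A_we = 0.3535 × 10 = 3.535 in².
Directional factor: 1.0 + 0.5 sin^1.5(90°) = 1.5.
F_nw = 0.6 × 100 × 1.5 = 90 ksi.
φR_n = 0.75 × 90 × 3.535 = 238.6 kip.

φR_n ≈ 239 kip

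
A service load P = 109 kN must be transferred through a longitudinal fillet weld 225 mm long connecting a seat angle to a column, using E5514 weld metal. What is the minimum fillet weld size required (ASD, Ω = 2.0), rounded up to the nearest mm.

E55XX → F_EXX = 550 MPa.
Total weld length L = 225 mm.
Required throat t_e = P × Ω / (0.6 F_EXX × L) = 109 × 2.0 / (0.6 × 550 × 225 × 10⁻³) = 2.936 mm.
Required leg w = t_e / 0.707 = 4.153 mm → use 5 mm.

w = 5 mm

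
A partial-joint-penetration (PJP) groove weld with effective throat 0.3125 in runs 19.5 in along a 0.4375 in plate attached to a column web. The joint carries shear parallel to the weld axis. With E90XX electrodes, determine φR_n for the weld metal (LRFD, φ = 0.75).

E90XX → F_EXX = 90 ksi.
Effective throat (given) t_e = 0.3125 in.
A_we = 0.3125 × 19.5 = 6.094 in².
F_nw = 0.6 F_EXX = 54 ksi.
φR_n = 0.75 × 54 × 6.094 = 246.8 kips.

φR_n ≈ 247 kips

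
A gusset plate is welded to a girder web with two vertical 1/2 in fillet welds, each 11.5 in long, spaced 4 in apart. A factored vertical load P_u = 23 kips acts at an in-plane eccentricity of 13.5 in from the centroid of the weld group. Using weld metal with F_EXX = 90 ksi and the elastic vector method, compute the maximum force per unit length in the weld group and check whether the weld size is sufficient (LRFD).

f_max ≈ 5.88 kip/in; adequate

Total weld length L_w = 23 in. Treat welds as unit-width lines.
Polar moment about centroid: J = 2[d³/12 + d(b/2)²] = 2[11.5³/12 + 11.5×2²] = 345.5 in³.
Direct shear f_v = P/L_w = 23 / 23 = 1 kip/in (vertical).
Torsion M = P·e = 23 × 13.5 = 310.5 kip·in.
Critical point at (x, y) = (2, 5.75) from centroid. f_tx = M·y/J = 5.168 kip/in; f_ty = M·x/J = 1.798 kip/in.
Resultant f_max = √[f_tx² + (f_v + f_ty)²] = √[5.168² + (1 + 1.798)²] = 5.876 kip/in.
Capacity per unit length: φr_n = 0.75 × 0.6 × 90 × (0.707 × 0.5) = 14.32 kip/in.
5.876 ≤ 14.32 → adequate.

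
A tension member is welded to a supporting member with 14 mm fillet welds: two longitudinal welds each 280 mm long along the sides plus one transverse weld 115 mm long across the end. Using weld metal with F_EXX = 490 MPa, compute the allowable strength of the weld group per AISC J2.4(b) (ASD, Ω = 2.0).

R_n/Ω ≈ 982 kN

t_e = 0.707 × 14 = 9.898 mm.
R_nwl = 0.6 × 490 × 9.898 × 560 × 10⁻³ = 1630 kN (longitudinal, 2 welds).
R_nwt = 0.6 × 490 × 9.898 × 115 × 10⁻³ = 334.7 kN (transverse, base value).
(i) R_nwl + R_nwt = 1964 kN; (ii) 0.85 R_nwl + 1.5 R_nwt = 1887 kN.
R_n = max = 1964 kN [governs: (i)]; R_n/Ω = 982.1 kN.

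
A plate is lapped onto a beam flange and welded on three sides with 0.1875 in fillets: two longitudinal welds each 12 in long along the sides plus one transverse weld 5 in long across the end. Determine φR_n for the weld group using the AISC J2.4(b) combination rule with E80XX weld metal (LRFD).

φR_n ≈ 138 kip

E80XX → F_EXX = 80 ksi.
t_e = 0.707 × 0.1875 = 0.1326 in.
R_nwl = 0.6 × 80 × 0.1326 × 24 = 152.7 kip (longitudinal, 2 welds).
R_nwt = 0.6 × 80 × 0.1326 × 5 = 31.81 kip (transverse, base value).
(i) R_nwl + R_nwt = 184.5 kip; (ii) 0.85 R_nwl + 1.5 R_nwt = 177.5 kip.
R_n = max = 184.5 kip [governs: (i)]; φR_n = 138.4 kip.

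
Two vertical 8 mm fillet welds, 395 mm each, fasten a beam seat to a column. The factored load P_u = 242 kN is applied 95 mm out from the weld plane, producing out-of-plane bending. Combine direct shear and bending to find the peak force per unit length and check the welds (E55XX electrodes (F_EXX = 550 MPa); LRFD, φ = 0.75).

L_w = 2 × 395 = 790 mm; section modulus (unit throat) S = 2 × L²/6 = 52010 mm².
Direct shear f_v = P/L_w = 242×10³/790 = 306.3 N/mm.
Moment M = P × e = 242×10³ × 95 = 22990000 N·mm; bending f_b = M/S = 442 N/mm.
f_max = √(f_v² + f_b²) = √(306.3² + 442²) = 537.8 N/mm.
φr_n = 0.75 × 0.6 × 550 × (0.707 × 8) = 1400 N/mm → adequate.

f_max ≈ 538 N/mm; adequate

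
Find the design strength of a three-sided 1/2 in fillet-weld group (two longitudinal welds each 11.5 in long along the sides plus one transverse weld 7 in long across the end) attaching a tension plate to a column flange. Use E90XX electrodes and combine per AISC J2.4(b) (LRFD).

φR_n ≈ 430 kips

E90XX → F_EXX = 90 ksi.
t_e = 0.707 × 0.5 = 0.3535 in.
R_nwl = 0.6 × 90 × 0.3535 × 23 = 439 kips (longitudinal, 2 welds).
R_nwt = 0.6 × 90 × 0.3535 × 7 = 133.6 kips (transverse, base value).
(i) R_nwl + R_nwt = 572.7 kips; (ii) 0.85 R_nwl + 1.5 R_nwt = 573.6 kips.
R_n = max = 573.6 kips [governs: (ii)]; φR_n = 430.2 kips.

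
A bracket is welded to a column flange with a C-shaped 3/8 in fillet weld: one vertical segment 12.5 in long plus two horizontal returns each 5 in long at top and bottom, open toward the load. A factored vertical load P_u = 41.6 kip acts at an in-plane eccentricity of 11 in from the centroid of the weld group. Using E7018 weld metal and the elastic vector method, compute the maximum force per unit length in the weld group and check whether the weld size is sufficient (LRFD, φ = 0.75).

E70XX → F_EXX = 70 ksi.
Total weld length L_w = 22.5 in. Treat welds as unit-width lines.
Centroid: x̄ = 2×5×2.5 / 22.5 = 1.111 in from the vertical weld.
Polar moment about centroid: J = I_x + I_y = [12.5³/12 + 2×5×6.25²] + [12.5×1.111² + 2(5³/12 + 5×1.389²)] = 608.9 in³.
Direct shear f_v = P/L_w = 41.6 / 22.5 = 1.849 kip/in (vertical).
Torsion M = P·e = 41.6 × 11 = 457.6 kip·in.
Critical point at (x, y) = (3.889, 6.25) from centroid. f_tx = M·y/J = 4.697 kip/in; f_ty = M·x/J = 2.922 kip/in.
Resultant f_max = √[f_tx² + (f_v + f_ty)²] = √[4.697² + (1.849 + 2.922)²] = 6.695 kip/in.
Capacity per unit length: φr_n = 0.75 × 0.6 × 70 × (0.707 × 0.375) = 8.351 kip/in.
6.695 ≤ 8.351 → adequate.

f_max ≈ 6.7 kip/in; adequate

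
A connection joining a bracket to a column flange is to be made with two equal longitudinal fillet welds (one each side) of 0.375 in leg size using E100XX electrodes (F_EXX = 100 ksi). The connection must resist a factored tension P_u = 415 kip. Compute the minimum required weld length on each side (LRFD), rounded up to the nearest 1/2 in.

L = 17.5 in on each side

Throat t_e = 0.707 × 0.375 = 0.2651 in.
φr_n = 0.75 × 0.6 × 100 × 0.2651 = 11.93 kip/in.
L_req = P_u / φr_n = 415 / 11.93 = 34.78 in total.
Per side: 34.78 / 2 = 17.39 in.
Round up → use L = 17.5 in on each side.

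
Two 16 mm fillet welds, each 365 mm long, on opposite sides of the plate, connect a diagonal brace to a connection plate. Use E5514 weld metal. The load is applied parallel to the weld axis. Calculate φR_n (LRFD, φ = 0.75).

E55XX → F_EXX = 550 MPa.
Effective throat t_e = 0.707 × 16 = 11.31 mm.
Total length L = 730 mm; A_we = 11.31 × 730 = 8258 mm².
F_nw = 0.6 F_EXX = 0.6 × 550 = 330 MPa.
φR_n = 0.75 × 330 × 8258 × 10⁻³ = 2044 kN.

φR_n ≈ 2040 kN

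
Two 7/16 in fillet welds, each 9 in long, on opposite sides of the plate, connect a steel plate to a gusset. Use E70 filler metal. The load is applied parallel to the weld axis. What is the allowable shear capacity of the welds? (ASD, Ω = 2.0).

R_n/Ω ≈ 117 kips

E70XX → F_EXX = 70 ksi.
Effective throat t_e = 0.707 × 0.4375 = 0.3093 in.
Total length L = 18 in; A_we = 0.3093 × 18 = 5.568 in².
F_nw = 0.6 F_EXX = 0.6 × 70 = 42 ksi.
R_n = 42 × 5.568 = 233.8 kips; R_n/Ω = 233.8/2.0 = 116.9 kips.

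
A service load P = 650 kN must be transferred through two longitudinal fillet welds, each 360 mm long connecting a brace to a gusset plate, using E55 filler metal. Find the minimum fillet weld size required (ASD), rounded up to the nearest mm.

E55XX → F_EXX = 550 MPa.
Total weld length L = 720 mm.
Required throat t_e = P × Ω / (0.6 F_EXX × L) = 650 × 2.0 / (0.6 × 550 × 720 × 10⁻³) = 5.471 mm.
Required leg w = t_e / 0.707 = 7.739 mm → use 8 mm.

w = 8 mm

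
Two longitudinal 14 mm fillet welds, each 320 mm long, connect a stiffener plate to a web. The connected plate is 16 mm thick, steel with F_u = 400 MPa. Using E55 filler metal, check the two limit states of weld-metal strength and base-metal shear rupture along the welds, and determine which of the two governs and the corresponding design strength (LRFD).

E55XX → F_EXX = 550 MPa.
t_e = 0.707 × 14 = 9.898 mm; L = 640 mm.
Weld metal: φR_n = 0.75 × 0.6 × 550 × 9.898 × 640 × 10⁻³ = 1568 kN.
Base metal (shear rupture): φR_n = 0.75 × 0.6 × 400 × 16 × 640 × 10⁻³ = 1843 kN.
Governing: weld metal.

φR_n ≈ 1570 kN (weld metal governs)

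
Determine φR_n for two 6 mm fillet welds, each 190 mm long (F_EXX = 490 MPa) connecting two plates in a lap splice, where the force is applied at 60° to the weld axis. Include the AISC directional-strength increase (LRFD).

t_e = 0.707 × 6 = 4.242 mm; A_we = 4.242 × 380 = 1612 mm².
Directional factor: 1.0 + 0.5 sin^1.5(60°) = 1.403.
F_nw = 0.6 × 490 × 1.403 = 412.5 MPa.
φR_n = 0.75 × 412.5 × 1612 × 10⁻³ = 498.7 kN.

φR_n ≈ 499 kN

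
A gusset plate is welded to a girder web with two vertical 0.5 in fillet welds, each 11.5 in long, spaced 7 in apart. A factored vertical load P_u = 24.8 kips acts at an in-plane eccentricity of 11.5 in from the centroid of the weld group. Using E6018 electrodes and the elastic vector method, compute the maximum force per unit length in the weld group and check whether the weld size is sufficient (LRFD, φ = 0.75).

f_max ≈ 4.25 kip/in; adequate

E60XX → F_EXX = 60 ksi.
Total weld length L_w = 23 in. Treat welds as unit-width lines.
Polar moment about centroid: J = 2[d³/12 + d(b/2)²] = 2[11.5³/12 + 11.5×3.5²] = 535.2 in³.
Direct shear f_v = P/L_w = 24.8 / 23 = 1.078 kip/in (vertical).
Torsion M = P·e = 24.8 × 11.5 = 285.2 kip·in.
Critical point at (x, y) = (3.5, 5.75) from centroid. f_tx = M·y/J = 3.064 kip/in; f_ty = M·x/J = 1.865 kip/in.
Resultant f_max = √[f_tx² + (f_v + f_ty)²] = √[3.064² + (1.078 + 1.865)²] = 4.249 kip/in.
Capacity per unit length: φr_n = 0.75 × 0.6 × 60 × (0.707 × 0.5) = 9.544 kip/in.
4.249 ≤ 9.544 → adequate.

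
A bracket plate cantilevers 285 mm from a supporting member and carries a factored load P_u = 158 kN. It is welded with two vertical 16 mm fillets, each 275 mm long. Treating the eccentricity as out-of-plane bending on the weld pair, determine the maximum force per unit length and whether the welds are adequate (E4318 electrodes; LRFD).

f_max ≈ 1810 N/mm; adequate

E43XX → F_EXX = 430 MPa.
L_w = 2 × 275 = 550 mm; section modulus (unit throat) S = 2 × L²/6 = 25210 mm².
Direct shear f_v = P/L_w = 158×10³/550 = 287.3 N/mm.
Moment M = P × e = 158×10³ × 285 = 45030000 N·mm; bending f_b = M/S = 1786 N/mm.
f_max = √(f_v² + f_b²) = √(287.3² + 1786²) = 1809 N/mm.
φr_n = 0.75 × 0.6 × 430 × (0.707 × 16) = 2189 N/mm → adequate.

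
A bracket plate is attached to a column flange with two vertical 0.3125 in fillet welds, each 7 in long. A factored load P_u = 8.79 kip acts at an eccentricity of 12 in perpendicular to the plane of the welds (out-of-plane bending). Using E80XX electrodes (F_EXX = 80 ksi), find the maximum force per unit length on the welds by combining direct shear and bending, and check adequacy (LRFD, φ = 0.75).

L_w = 2 × 7 = 14 in; section modulus (unit throat) S = 2 × L²/6 = 16.33 in².
Direct shear f_v = P/L_w = 8.79/14 = 0.6279 kip/in.
Moment M = P × e = 8.79 × 12 = 105.48 kip·in; bending f_b = M/S = 6.458 kip/in.
f_max = √(f_v² + f_b²) = √(0.6279² + 6.458²) = 6.488 kip/in.
φr_n = 0.75 × 0.6 × 80 × (0.707 × 0.3125) = 7.954 kip/in → adequate.

f_max ≈ 6.49 kip/in; adequate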